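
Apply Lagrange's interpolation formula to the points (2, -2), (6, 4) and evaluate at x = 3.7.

Lagrange interpolation formula:
P(x) = Σ yᵢ × Lᵢ(x)
where Lᵢ(x) = Π_{j≠i} (x - xⱼ)/(xᵢ - xⱼ)

L_0(3.7) = (3.7 - 6)/(2 - 6) = 0.575000
L_1(3.7) = (3.7 - 2)/(6 - 2) = 0.425000

P(3.7) = (-2)×L_0(3.7) + 4×L_1(3.7)
P(3.7) = 0.550000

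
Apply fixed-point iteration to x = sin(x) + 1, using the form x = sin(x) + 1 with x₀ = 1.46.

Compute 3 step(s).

Equation: x = sin(x) + 1
Fixed-point form: x = sin(x) + 1
x₀ = 1.46

x_1 = g(1.460000) = 1.993868
x_2 = g(1.993868) = 1.911832
x_3 = g(1.911832) = 1.942409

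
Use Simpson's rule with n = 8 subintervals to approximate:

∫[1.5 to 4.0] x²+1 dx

f(x) = x²+1
a = 1.5, b = 4.0, n = 8
h = (b - a)/n = 0.312500

Simpson's rule: (h/3)[f(x₀) + 4f(x₁) + 2f(x₂) + ... + f(xₙ)]

x_0 = 1.5000, f(x_0) = 3.250000, coefficient = 1
x_1 = 1.8125, f(x_1) = 4.285156, coefficient = 4
x_2 = 2.1250, f(x_2) = 5.515625, coefficient = 2
x_3 = 2.4375, f(x_3) = 6.941406, coefficient = 4
x_4 = 2.7500, f(x_4) = 8.562500, coefficient = 2
x_5 = 3.0625, f(x_5) = 10.378906, coefficient = 4
x_6 = 3.3750, f(x_6) = 12.390625, coefficient = 2
x_7 = 3.6875, f(x_7) = 14.597656, coefficient = 4
x_8 = 4.0000, f(x_8) = 17.000000, coefficient = 1

I ≈ (0.312500/3) × 218.000000 = 22.708333
Exact value: 22.708333
Error: 0.000000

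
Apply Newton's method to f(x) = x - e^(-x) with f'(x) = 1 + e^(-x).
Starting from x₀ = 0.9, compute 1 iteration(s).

f(x) = x - e^(-x)
f'(x) = 1 + e^(-x)
x₀ = 0.9

Newton-Raphson formula: x_{n+1} = x_n - f(x_n)/f'(x_n)

Iteration 1:
  f(0.900000) = 0.493430
  f'(0.900000) = 1.406570
  x_1 = 0.900000 - 0.493430/1.406570 = 0.549196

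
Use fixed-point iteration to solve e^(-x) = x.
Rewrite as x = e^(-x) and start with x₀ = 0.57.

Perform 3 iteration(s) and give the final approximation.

Equation: e^(-x) = x
Fixed-point form: x = e^(-x)
x₀ = 0.57

x_1 = g(0.570000) = 0.565525
x_2 = g(0.565525) = 0.568062
x_3 = g(0.568062) = 0.566623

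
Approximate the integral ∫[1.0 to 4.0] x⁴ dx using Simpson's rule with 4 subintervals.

f(x) = x⁴
a = 1.0, b = 4.0, n = 4
h = (b - a)/n = 0.750000

Simpson's rule: (h/3)[f(x₀) + 4f(x₁) + 2f(x₂) + ... + f(xₙ)]

x_0 = 1.0000, f(x_0) = 1.000000, coefficient = 1
x_1 = 1.7500, f(x_1) = 9.378906, coefficient = 4
x_2 = 2.5000, f(x_2) = 39.062500, coefficient = 2
x_3 = 3.2500, f(x_3) = 111.566406, coefficient = 4
x_4 = 4.0000, f(x_4) = 256.000000, coefficient = 1

I ≈ (0.750000/3) × 818.906250 = 204.726562
Exact value: 204.600000
Error: 0.126562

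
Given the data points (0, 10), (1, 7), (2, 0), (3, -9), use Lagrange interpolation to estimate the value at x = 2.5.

Lagrange interpolation formula:
P(x) = Σ yᵢ × Lᵢ(x)
where Lᵢ(x) = Π_{j≠i} (x - xⱼ)/(xᵢ - xⱼ)

L_0(2.5) = (2.5 - 1)/(0 - 1) × (2.5 - 2)/(0 - 2) × (2.5 - 3)/(0 - 3) = 0.062500
L_1(2.5) = (2.5 - 0)/(1 - 0) × (2.5 - 2)/(1 - 2) × (2.5 - 3)/(1 - 3) = -0.312500
L_2(2.5) = (2.5 - 0)/(2 - 0) × (2.5 - 1)/(2 - 1) × (2.5 - 3)/(2 - 3) = 0.937500
L_3(2.5) = (2.5 - 0)/(3 - 0) × (2.5 - 1)/(3 - 1) × (2.5 - 2)/(3 - 2) = 0.312500

P(2.5) = 10×L_0(2.5) + 7×L_1(2.5) + 0×L_2(2.5) + (-9)×L_3(2.5)
P(2.5) = -4.375000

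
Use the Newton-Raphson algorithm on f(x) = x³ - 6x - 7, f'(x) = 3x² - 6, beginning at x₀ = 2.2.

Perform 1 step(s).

f(x) = x³ - 6x - 7
f'(x) = 3x² - 6
x₀ = 2.2

Newton-Raphson formula: x_{n+1} = x_n - f(x_n)/f'(x_n)

Iteration 1:
  f(2.200000) = -9.552000
  f'(2.200000) = 8.520000
  x_1 = 2.200000 - (-9.552000)/8.520000 = 3.321127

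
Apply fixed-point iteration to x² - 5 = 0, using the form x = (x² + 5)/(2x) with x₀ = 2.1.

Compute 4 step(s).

Equation: x² - 5 = 0
Fixed-point form: x = (x² + 5)/(2x)
x₀ = 2.1

x_1 = g(2.100000) = 2.240476
x_2 = g(2.240476) = 2.236072
x_3 = g(2.236072) = 2.236068
x_4 = g(2.236068) = 2.236068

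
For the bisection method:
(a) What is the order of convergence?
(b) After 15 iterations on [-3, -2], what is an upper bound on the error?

(a) Bisection has linear (order 1) convergence; the error is halved each step.

(b) Error bound = (b-a)/2^n = (-2 - (-3))/2^{15}
    = 1/2^{15}

(a) 1 (linear); (b) error ≤ 3.05e-05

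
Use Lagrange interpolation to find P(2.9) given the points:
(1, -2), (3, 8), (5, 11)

Lagrange interpolation formula:
P(x) = Σ yᵢ × Lᵢ(x)
where Lᵢ(x) = Π_{j≠i} (x - xⱼ)/(xᵢ - xⱼ)

L_0(2.9) = (2.9 - 3)/(1 - 3) × (2.9 - 5)/(1 - 5) = 0.026250
L_1(2.9) = (2.9 - 1)/(3 - 1) × (2.9 - 5)/(3 - 5) = 0.997500
L_2(2.9) = (2.9 - 1)/(5 - 1) × (2.9 - 3)/(5 - 3) = -0.023750

P(2.9) = (-2)×L_0(2.9) + 8×L_1(2.9) + 11×L_2(2.9)
P(2.9) = 7.666250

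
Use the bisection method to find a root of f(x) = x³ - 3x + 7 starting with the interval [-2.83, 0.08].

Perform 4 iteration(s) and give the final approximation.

f(x) = x³ - 3x + 7
Initial interval: [-2.83, 0.08]

Iteration 1:
  c_1 = (-2.830000 + 0.080000)/2 = -1.375000
  f(c_1) = f(-1.375000) = 8.525391
  f(a) × f(c) < 0, new interval: [-2.830000, -1.375000]
Iteration 2:
  c_2 = (-2.830000 + (-1.375000))/2 = -2.102500
  f(c_2) = f(-2.102500) = 4.013386
  f(a) × f(c) < 0, new interval: [-2.830000, -2.102500]
Iteration 3:
  c_3 = (-2.830000 + (-2.102500))/2 = -2.466250
  f(c_3) = f(-2.466250) = -0.601942
  f(a) × f(c) ≥ 0, new interval: [-2.466250, -2.102500]
Iteration 4:
  c_4 = (-2.466250 + (-2.102500))/2 = -2.284375
  f(c_4) = f(-2.284375) = 1.932413
  f(a) × f(c) < 0, new interval: [-2.466250, -2.284375]

After 4 iteration(s), the approximation is c_4 = -2.284375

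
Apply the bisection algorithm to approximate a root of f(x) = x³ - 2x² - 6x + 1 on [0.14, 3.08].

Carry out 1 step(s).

f(x) = x³ - 2x² - 6x + 1
Initial interval: [0.14, 3.08]

Iteration 1:
  c_1 = (0.140000 + 3.080000)/2 = 1.610000
  f(c_1) = f(1.610000) = -9.670919
  f(a) × f(c) < 0, new interval: [0.140000, 1.610000]

After 1 iteration(s), the approximation is c_1 = 1.610000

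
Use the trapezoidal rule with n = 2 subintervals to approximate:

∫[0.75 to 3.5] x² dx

f(x) = x²
a = 0.75, b = 3.5, n = 2
h = (b - a)/n = 1.375000

Trapezoidal rule: (h/2)[f(x₀) + 2f(x₁) + 2f(x₂) + ... + f(xₙ)]

x_0 = 0.7500, f(x_0) = 0.562500, coefficient = 1
x_1 = 2.1250, f(x_1) = 4.515625, coefficient = 2
x_2 = 3.5000, f(x_2) = 12.250000, coefficient = 1

I ≈ (1.375000/2) × 21.843750 = 15.017578
Exact value: 14.151042
Error: 0.866536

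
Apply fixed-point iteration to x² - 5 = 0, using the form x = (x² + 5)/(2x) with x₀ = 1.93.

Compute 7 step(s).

Equation: x² - 5 = 0
Fixed-point form: x = (x² + 5)/(2x)
x₀ = 1.93

x_1 = g(1.930000) = 2.260337
x_2 = g(2.260337) = 2.236198
x_3 = g(2.236198) = 2.236068
x_4 = g(2.236068) = 2.236068
x_5 = g(2.236068) = 2.236068
x_6 = g(2.236068) = 2.236068
x_7 = g(2.236068) = 2.236068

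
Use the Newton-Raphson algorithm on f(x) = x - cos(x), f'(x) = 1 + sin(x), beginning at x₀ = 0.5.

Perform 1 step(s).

f(x) = x - cos(x)
f'(x) = 1 + sin(x)
x₀ = 0.5

Newton-Raphson formula: x_{n+1} = x_n - f(x_n)/f'(x_n)

Iteration 1:
  f(0.500000) = -0.377583
  f'(0.500000) = 1.479426
  x_1 = 0.500000 - (-0.377583)/1.479426 = 0.755222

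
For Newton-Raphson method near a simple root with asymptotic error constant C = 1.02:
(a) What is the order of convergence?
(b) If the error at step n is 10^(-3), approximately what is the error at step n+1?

(a) Newton-Raphson has quadratic (order 2) convergence near simple roots.
    This means |e_{n+1}| ≈ C|e_n|².

(b) With |e_n| = 10^(-3) and C = 1.02:
    |e_{n+1}| ≈ 1.02 × (10^(-3))² = 1.02 × 10^(-6)

(a) 2 (quadratic); (b) |e_{n+1}| ≈ 1.020e-06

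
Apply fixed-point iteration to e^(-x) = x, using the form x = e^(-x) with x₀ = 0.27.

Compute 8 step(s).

Equation: e^(-x) = x
Fixed-point form: x = e^(-x)
x₀ = 0.27

x_1 = g(0.270000) = 0.763379
x_2 = g(0.763379) = 0.466089
x_3 = g(0.466089) = 0.627452
x_4 = g(0.627452) = 0.533951
x_5 = g(0.533951) = 0.586284
x_6 = g(0.586284) = 0.556391
x_7 = g(0.556391) = 0.573274
x_8 = g(0.573274) = 0.563677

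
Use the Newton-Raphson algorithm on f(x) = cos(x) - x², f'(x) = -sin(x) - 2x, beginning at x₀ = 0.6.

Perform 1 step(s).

f(x) = cos(x) - x²
f'(x) = -sin(x) - 2x
x₀ = 0.6

Newton-Raphson formula: x_{n+1} = x_n - f(x_n)/f'(x_n)

Iteration 1:
  f(0.600000) = 0.465336
  f'(0.600000) = -1.764642
  x_1 = 0.600000 - 0.465336/(-1.764642) = 0.863700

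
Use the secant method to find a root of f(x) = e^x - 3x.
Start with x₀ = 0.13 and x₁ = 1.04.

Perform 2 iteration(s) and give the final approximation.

f(x) = e^x - 3x
x₀ = 0.13, x₁ = 1.04

Secant formula: x_{n+1} = x_n - f(x_n)(x_n - x_{n-1})/(f(x_n) - f(x_{n-1}))

Iteration 1:
  f(0.130000) = 0.748828
  f(1.040000) = -0.290783
  x_2 = 1.040000 - (-0.290783)×(1.040000 - 0.130000)/(-0.290783 - 0.748828)
       = 0.785470
Iteration 2:
  f(1.040000) = -0.290783
  f(0.785470) = -0.162972
  x_3 = 0.785470 - (-0.162972)×(0.785470 - 1.040000)/(-0.162972 - (-0.290783))
       = 0.460917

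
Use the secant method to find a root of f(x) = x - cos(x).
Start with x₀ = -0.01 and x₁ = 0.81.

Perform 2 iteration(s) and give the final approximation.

f(x) = x - cos(x)
x₀ = -0.01, x₁ = 0.81

Secant formula: x_{n+1} = x_n - f(x_n)(x_n - x_{n-1})/(f(x_n) - f(x_{n-1}))

Iteration 1:
  f(-0.010000) = -1.009950
  f(0.810000) = 0.120502
  x_2 = 0.810000 - 0.120502×(0.810000 - (-0.010000))/(0.120502 - (-1.009950))
       = 0.722591
Iteration 2:
  f(0.810000) = 0.120502
  f(0.722591) = -0.027503
  x_3 = 0.722591 - (-0.027503)×(0.722591 - 0.810000)/(-0.027503 - 0.120502)
       = 0.738834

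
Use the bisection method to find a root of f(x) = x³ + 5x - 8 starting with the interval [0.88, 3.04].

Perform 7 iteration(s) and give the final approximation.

f(x) = x³ + 5x - 8
Initial interval: [0.88, 3.04]

Iteration 1:
  c_1 = (0.880000 + 3.040000)/2 = 1.960000
  f(c_1) = f(1.960000) = 9.329536
  f(a) × f(c) < 0, new interval: [0.880000, 1.960000]
Iteration 2:
  c_2 = (0.880000 + 1.960000)/2 = 1.420000
  f(c_2) = f(1.420000) = 1.963288
  f(a) × f(c) < 0, new interval: [0.880000, 1.420000]
Iteration 3:
  c_3 = (0.880000 + 1.420000)/2 = 1.150000
  f(c_3) = f(1.150000) = -0.729125
  f(a) × f(c) ≥ 0, new interval: [1.150000, 1.420000]
Iteration 4:
  c_4 = (1.150000 + 1.420000)/2 = 1.285000
  f(c_4) = f(1.285000) = 0.546824
  f(a) × f(c) < 0, new interval: [1.150000, 1.285000]
Iteration 5:
  c_5 = (1.150000 + 1.285000)/2 = 1.217500
  f(c_5) = f(1.217500) = -0.107792
  f(a) × f(c) ≥ 0, new interval: [1.217500, 1.285000]
Iteration 6:
  c_6 = (1.217500 + 1.285000)/2 = 1.251250
  f(c_6) = f(1.251250) = 0.215240
  f(a) × f(c) < 0, new interval: [1.217500, 1.251250]
Iteration 7:
  c_7 = (1.217500 + 1.251250)/2 = 1.234375
  f(c_7) = f(1.234375) = 0.052670
  f(a) × f(c) < 0, new interval: [1.217500, 1.234375]

After 7 iteration(s), the approximation is c_7 = 1.234375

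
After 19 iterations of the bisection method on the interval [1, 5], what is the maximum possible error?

Bisection error bound: |error| ≤ (b-a)/2^n
|error| ≤ (5 - 1)/2^19 = 4/2^19
|error| ≤ 0.0000076294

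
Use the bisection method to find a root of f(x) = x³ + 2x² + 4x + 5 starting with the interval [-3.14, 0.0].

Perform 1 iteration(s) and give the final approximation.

f(x) = x³ + 2x² + 4x + 5
Initial interval: [-3.14, 0.0]

Iteration 1:
  c_1 = (-3.140000 + 0.000000)/2 = -1.570000
  f(c_1) = f(-1.570000) = -0.220093
  f(a) × f(c) ≥ 0, new interval: [-1.570000, 0.000000]

After 1 iteration(s), the approximation is c_1 = -1.570000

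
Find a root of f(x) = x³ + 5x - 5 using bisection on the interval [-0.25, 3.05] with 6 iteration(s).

f(x) = x³ + 5x - 5
Initial interval: [-0.25, 3.05]

Iteration 1:
  c_1 = (-0.250000 + 3.050000)/2 = 1.400000
  f(c_1) = f(1.400000) = 4.744000
  f(a) × f(c) < 0, new interval: [-0.250000, 1.400000]
Iteration 2:
  c_2 = (-0.250000 + 1.400000)/2 = 0.575000
  f(c_2) = f(0.575000) = -1.934891
  f(a) × f(c) ≥ 0, new interval: [0.575000, 1.400000]
Iteration 3:
  c_3 = (0.575000 + 1.400000)/2 = 0.987500
  f(c_3) = f(0.987500) = 0.900467
  f(a) × f(c) < 0, new interval: [0.575000, 0.987500]
Iteration 4:
  c_4 = (0.575000 + 0.987500)/2 = 0.781250
  f(c_4) = f(0.781250) = -0.616913
  f(a) × f(c) ≥ 0, new interval: [0.781250, 0.987500]
Iteration 5:
  c_5 = (0.781250 + 0.987500)/2 = 0.884375
  f(c_5) = f(0.884375) = 0.113562
  f(a) × f(c) < 0, new interval: [0.781250, 0.884375]
Iteration 6:
  c_6 = (0.781250 + 0.884375)/2 = 0.832812
  f(c_6) = f(0.832812) = -0.258318
  f(a) × f(c) ≥ 0, new interval: [0.832812, 0.884375]

After 6 iteration(s), the approximation is c_6 = 0.832812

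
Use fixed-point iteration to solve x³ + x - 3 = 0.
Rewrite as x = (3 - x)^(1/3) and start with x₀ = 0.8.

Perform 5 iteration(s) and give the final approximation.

Equation: x³ + x - 3 = 0
Fixed-point form: x = (3 - x)^(1/3)
x₀ = 0.8

x_1 = g(0.800000) = 1.300591
x_2 = g(1.300591) = 1.193345
x_3 = g(1.193345) = 1.217938
x_4 = g(1.217938) = 1.212386
x_5 = g(1.212386) = 1.213644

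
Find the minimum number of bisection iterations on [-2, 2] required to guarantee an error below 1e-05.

We need (b-a)/2^n ≤ 1e-05
(2 - (-2))/2^n ≤ 1e-05
4/2^n ≤ 1e-05
2^n ≥ 400000
n ≥ log₂(400000) = 18.61
n ≥ 19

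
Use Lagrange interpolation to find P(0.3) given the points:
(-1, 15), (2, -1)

Lagrange interpolation formula:
P(x) = Σ yᵢ × Lᵢ(x)
where Lᵢ(x) = Π_{j≠i} (x - xⱼ)/(xᵢ - xⱼ)

L_0(0.3) = (0.3 - 2)/(-1 - 2) = 0.566667
L_1(0.3) = (0.3 - (-1))/(2 - (-1)) = 0.433333

P(0.3) = 15×L_0(0.3) + (-1)×L_1(0.3)
P(0.3) = 8.066667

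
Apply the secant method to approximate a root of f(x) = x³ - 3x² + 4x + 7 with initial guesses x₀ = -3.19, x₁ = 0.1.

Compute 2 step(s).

f(x) = x³ - 3x² + 4x + 7
x₀ = -3.19, x₁ = 0.1

Secant formula: x_{n+1} = x_n - f(x_n)(x_n - x_{n-1})/(f(x_n) - f(x_{n-1}))

Iteration 1:
  f(-3.190000) = -68.750059
  f(0.100000) = 7.371000
  x_2 = 0.100000 - 7.371000×(0.100000 - (-3.190000))/(7.371000 - (-68.750059))
       = -0.218579
Iteration 2:
  f(0.100000) = 7.371000
  f(-0.218579) = 5.971909
  x_3 = -0.218579 - 5.971909×(-0.218579 - 0.100000)/(5.971909 - 7.371000)
       = -1.578410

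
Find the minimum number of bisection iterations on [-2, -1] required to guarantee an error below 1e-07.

We need (b-a)/2^n ≤ 1e-07
(-1 - (-2))/2^n ≤ 1e-07
1/2^n ≤ 1e-07
2^n ≥ 10000000
n ≥ log₂(10000000) = 23.25
n ≥ 24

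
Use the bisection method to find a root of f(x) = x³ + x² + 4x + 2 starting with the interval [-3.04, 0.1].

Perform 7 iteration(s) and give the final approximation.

f(x) = x³ + x² + 4x + 2
Initial interval: [-3.04, 0.1]

Iteration 1:
  c_1 = (-3.040000 + 0.100000)/2 = -1.470000
  f(c_1) = f(-1.470000) = -4.895623
  f(a) × f(c) ≥ 0, new interval: [-1.470000, 0.100000]
Iteration 2:
  c_2 = (-1.470000 + 0.100000)/2 = -0.685000
  f(c_2) = f(-0.685000) = -0.592194
  f(a) × f(c) ≥ 0, new interval: [-0.685000, 0.100000]
Iteration 3:
  c_3 = (-0.685000 + 0.100000)/2 = -0.292500
  f(c_3) = f(-0.292500) = 0.890531
  f(a) × f(c) < 0, new interval: [-0.685000, -0.292500]
Iteration 4:
  c_4 = (-0.685000 + (-0.292500))/2 = -0.488750
  f(c_4) = f(-0.488750) = 0.167126
  f(a) × f(c) < 0, new interval: [-0.685000, -0.488750]
Iteration 5:
  c_5 = (-0.685000 + (-0.488750))/2 = -0.586875
  f(c_5) = f(-0.586875) = -0.205211
  f(a) × f(c) ≥ 0, new interval: [-0.586875, -0.488750]
Iteration 6:
  c_6 = (-0.586875 + (-0.488750))/2 = -0.537812
  f(c_6) = f(-0.537812) = -0.017566
  f(a) × f(c) ≥ 0, new interval: [-0.537812, -0.488750]
Iteration 7:
  c_7 = (-0.537812 + (-0.488750))/2 = -0.513281
  f(c_7) = f(-0.513281) = 0.075105
  f(a) × f(c) < 0, new interval: [-0.537812, -0.513281]

After 7 iteration(s), the approximation is c_7 = -0.513281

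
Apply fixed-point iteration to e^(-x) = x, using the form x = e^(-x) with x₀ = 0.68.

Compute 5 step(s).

Equation: e^(-x) = x
Fixed-point form: x = e^(-x)
x₀ = 0.68

x_1 = g(0.680000) = 0.506617
x_2 = g(0.506617) = 0.602531
x_3 = g(0.602531) = 0.547425
x_4 = g(0.547425) = 0.578438
x_5 = g(0.578438) = 0.560774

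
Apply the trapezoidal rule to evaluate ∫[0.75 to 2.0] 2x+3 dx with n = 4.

f(x) = 2x+3
a = 0.75, b = 2.0, n = 4
h = (b - a)/n = 0.312500

Trapezoidal rule: (h/2)[f(x₀) + 2f(x₁) + 2f(x₂) + ... + f(xₙ)]

x_0 = 0.7500, f(x_0) = 4.500000, coefficient = 1
x_1 = 1.0625, f(x_1) = 5.125000, coefficient = 2
x_2 = 1.3750, f(x_2) = 5.750000, coefficient = 2
x_3 = 1.6875, f(x_3) = 6.375000, coefficient = 2
x_4 = 2.0000, f(x_4) = 7.000000, coefficient = 1

I ≈ (0.312500/2) × 46.000000 = 7.187500
Exact value: 7.187500
Error: 0.000000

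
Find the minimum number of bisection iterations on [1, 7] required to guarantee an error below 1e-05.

We need (b-a)/2^n ≤ 1e-05
(7 - 1)/2^n ≤ 1e-05
6/2^n ≤ 1e-05
2^n ≥ 600000
n ≥ log₂(600000) = 19.19
n ≥ 20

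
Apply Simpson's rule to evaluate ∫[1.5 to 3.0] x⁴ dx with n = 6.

f(x) = x⁴
a = 1.5, b = 3.0, n = 6
h = (b - a)/n = 0.250000

Simpson's rule: (h/3)[f(x₀) + 4f(x₁) + 2f(x₂) + ... + f(xₙ)]

x_0 = 1.5000, f(x_0) = 5.062500, coefficient = 1
x_1 = 1.7500, f(x_1) = 9.378906, coefficient = 4
x_2 = 2.0000, f(x_2) = 16.000000, coefficient = 2
x_3 = 2.2500, f(x_3) = 25.628906, coefficient = 4
x_4 = 2.5000, f(x_4) = 39.062500, coefficient = 2
x_5 = 2.7500, f(x_5) = 57.191406, coefficient = 4
x_6 = 3.0000, f(x_6) = 81.000000, coefficient = 1

I ≈ (0.250000/3) × 564.984375 = 47.082031
Exact value: 47.081250
Error: 0.000781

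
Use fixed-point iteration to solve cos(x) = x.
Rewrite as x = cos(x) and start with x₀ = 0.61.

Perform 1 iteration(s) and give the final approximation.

Equation: cos(x) = x
Fixed-point form: x = cos(x)
x₀ = 0.61

x_1 = g(0.610000) = 0.819648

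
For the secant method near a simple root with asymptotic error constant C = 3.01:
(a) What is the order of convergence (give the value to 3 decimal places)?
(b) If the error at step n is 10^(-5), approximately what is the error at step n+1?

(a) Secant method has superlinear convergence with order φ = (1+√5)/2 ≈ 1.618.
    This means |e_{n+1}| ≈ C|e_n|^1.618.

(b) With |e_n| = 10^(-5) and C = 3.01:
    |e_{n+1}| ≈ 3.01 × (10^(-5))^1.618 = 3.01 × 10^(-8.09)

(a) ≈ 1.618 (golden ratio); (b) |e_{n+1}| ≈ 2.446e-08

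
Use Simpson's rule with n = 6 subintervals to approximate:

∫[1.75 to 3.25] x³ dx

f(x) = x³
a = 1.75, b = 3.25, n = 6
h = (b - a)/n = 0.250000

Simpson's rule: (h/3)[f(x₀) + 4f(x₁) + 2f(x₂) + ... + f(xₙ)]

x_0 = 1.7500, f(x_0) = 5.359375, coefficient = 1
x_1 = 2.0000, f(x_1) = 8.000000, coefficient = 4
x_2 = 2.2500, f(x_2) = 11.390625, coefficient = 2
x_3 = 2.5000, f(x_3) = 15.625000, coefficient = 4
x_4 = 2.7500, f(x_4) = 20.796875, coefficient = 2
x_5 = 3.0000, f(x_5) = 27.000000, coefficient = 4
x_6 = 3.2500, f(x_6) = 34.328125, coefficient = 1

I ≈ (0.250000/3) × 306.562500 = 25.546875
Exact value: 25.546875
Error: 0.000000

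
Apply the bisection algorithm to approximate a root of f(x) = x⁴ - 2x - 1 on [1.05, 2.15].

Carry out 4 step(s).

f(x) = x⁴ - 2x - 1
Initial interval: [1.05, 2.15]

Iteration 1:
  c_1 = (1.050000 + 2.150000)/2 = 1.600000
  f(c_1) = f(1.600000) = 2.353600
  f(a) × f(c) < 0, new interval: [1.050000, 1.600000]
Iteration 2:
  c_2 = (1.050000 + 1.600000)/2 = 1.325000
  f(c_2) = f(1.325000) = -0.567781
  f(a) × f(c) ≥ 0, new interval: [1.325000, 1.600000]
Iteration 3:
  c_3 = (1.325000 + 1.600000)/2 = 1.462500
  f(c_3) = f(1.462500) = 0.649920
  f(a) × f(c) < 0, new interval: [1.325000, 1.462500]
Iteration 4:
  c_4 = (1.325000 + 1.462500)/2 = 1.393750
  f(c_4) = f(1.393750) = -0.014042
  f(a) × f(c) ≥ 0, new interval: [1.393750, 1.462500]

After 4 iteration(s), the approximation is c_4 = 1.393750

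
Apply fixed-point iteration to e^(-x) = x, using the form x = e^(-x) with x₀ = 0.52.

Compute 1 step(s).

Equation: e^(-x) = x
Fixed-point form: x = e^(-x)
x₀ = 0.52

x_1 = g(0.520000) = 0.594521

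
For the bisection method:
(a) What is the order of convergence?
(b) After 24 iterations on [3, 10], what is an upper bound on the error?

(a) Bisection has linear (order 1) convergence; the error is halved each step.

(b) Error bound = (b-a)/2^n = (10 - 3)/2^{24}
    = 7/2^{24}

(a) 1 (linear); (b) error ≤ 4.17e-07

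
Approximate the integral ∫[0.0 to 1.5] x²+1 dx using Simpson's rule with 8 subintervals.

f(x) = x²+1
a = 0.0, b = 1.5, n = 8
h = (b - a)/n = 0.187500

Simpson's rule: (h/3)[f(x₀) + 4f(x₁) + 2f(x₂) + ... + f(xₙ)]

x_0 = 0.0000, f(x_0) = 1.000000, coefficient = 1
x_1 = 0.1875, f(x_1) = 1.035156, coefficient = 4
x_2 = 0.3750, f(x_2) = 1.140625, coefficient = 2
x_3 = 0.5625, f(x_3) = 1.316406, coefficient = 4
x_4 = 0.7500, f(x_4) = 1.562500, coefficient = 2
x_5 = 0.9375, f(x_5) = 1.878906, coefficient = 4
x_6 = 1.1250, f(x_6) = 2.265625, coefficient = 2
x_7 = 1.3125, f(x_7) = 2.722656, coefficient = 4
x_8 = 1.5000, f(x_8) = 3.250000, coefficient = 1

I ≈ (0.187500/3) × 42.000000 = 2.625000
Exact value: 2.625000
Error: 0.000000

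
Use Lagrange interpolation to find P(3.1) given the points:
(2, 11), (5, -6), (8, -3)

Lagrange interpolation formula:
P(x) = Σ yᵢ × Lᵢ(x)
where Lᵢ(x) = Π_{j≠i} (x - xⱼ)/(xᵢ - xⱼ)

L_0(3.1) = (3.1 - 5)/(2 - 5) × (3.1 - 8)/(2 - 8) = 0.517222
L_1(3.1) = (3.1 - 2)/(5 - 2) × (3.1 - 8)/(5 - 8) = 0.598889
L_2(3.1) = (3.1 - 2)/(8 - 2) × (3.1 - 5)/(8 - 5) = -0.116111

P(3.1) = 11×L_0(3.1) + (-6)×L_1(3.1) + (-3)×L_2(3.1)
P(3.1) = 2.444444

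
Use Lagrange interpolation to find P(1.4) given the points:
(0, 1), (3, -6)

Lagrange interpolation formula:
P(x) = Σ yᵢ × Lᵢ(x)
where Lᵢ(x) = Π_{j≠i} (x - xⱼ)/(xᵢ - xⱼ)

L_0(1.4) = (1.4 - 3)/(0 - 3) = 0.533333
L_1(1.4) = (1.4 - 0)/(3 - 0) = 0.466667

P(1.4) = 1×L_0(1.4) + (-6)×L_1(1.4)
P(1.4) = -2.266667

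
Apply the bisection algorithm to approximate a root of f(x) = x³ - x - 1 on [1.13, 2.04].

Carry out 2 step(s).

f(x) = x³ - x - 1
Initial interval: [1.13, 2.04]

Iteration 1:
  c_1 = (1.130000 + 2.040000)/2 = 1.585000
  f(c_1) = f(1.585000) = 1.396877
  f(a) × f(c) < 0, new interval: [1.130000, 1.585000]
Iteration 2:
  c_2 = (1.130000 + 1.585000)/2 = 1.357500
  f(c_2) = f(1.357500) = 0.144109
  f(a) × f(c) < 0, new interval: [1.130000, 1.357500]

After 2 iteration(s), the approximation is c_2 = 1.357500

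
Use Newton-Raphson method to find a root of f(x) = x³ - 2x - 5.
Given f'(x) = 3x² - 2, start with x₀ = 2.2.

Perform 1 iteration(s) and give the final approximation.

f(x) = x³ - 2x - 5
f'(x) = 3x² - 2
x₀ = 2.2

Newton-Raphson formula: x_{n+1} = x_n - f(x_n)/f'(x_n)

Iteration 1:
  f(2.200000) = 1.248000
  f'(2.200000) = 12.520000
  x_1 = 2.200000 - 1.248000/12.520000 = 2.100319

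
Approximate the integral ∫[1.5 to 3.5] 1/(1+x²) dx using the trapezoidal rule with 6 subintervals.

f(x) = 1/(1+x²)
a = 1.5, b = 3.5, n = 6
h = (b - a)/n = 0.333333

Trapezoidal rule: (h/2)[f(x₀) + 2f(x₁) + 2f(x₂) + ... + f(xₙ)]

x_0 = 1.5000, f(x_0) = 0.307692, coefficient = 1
x_1 = 1.8333, f(x_1) = 0.229299, coefficient = 2
x_2 = 2.1667, f(x_2) = 0.175610, coefficient = 2
x_3 = 2.5000, f(x_3) = 0.137931, coefficient = 2
x_4 = 2.8333, f(x_4) = 0.110769, coefficient = 2
x_5 = 3.1667, f(x_5) = 0.090680, coefficient = 2
x_6 = 3.5000, f(x_6) = 0.075472, coefficient = 1

I ≈ (0.333333/2) × 1.871743 = 0.311957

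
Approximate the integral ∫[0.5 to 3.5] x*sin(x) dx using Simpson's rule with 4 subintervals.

f(x) = x*sin(x)
a = 0.5, b = 3.5, n = 4
h = (b - a)/n = 0.750000

Simpson's rule: (h/3)[f(x₀) + 4f(x₁) + 2f(x₂) + ... + f(xₙ)]

x_0 = 0.5000, f(x_0) = 0.239713, coefficient = 1
x_1 = 1.2500, f(x_1) = 1.186231, coefficient = 4
x_2 = 2.0000, f(x_2) = 1.818595, coefficient = 2
x_3 = 2.7500, f(x_3) = 1.049568, coefficient = 4
x_4 = 3.5000, f(x_4) = -1.227741, coefficient = 1

I ≈ (0.750000/3) × 11.592355 = 2.898089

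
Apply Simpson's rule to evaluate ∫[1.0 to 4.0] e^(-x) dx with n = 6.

f(x) = e^(-x)
a = 1.0, b = 4.0, n = 6
h = (b - a)/n = 0.500000

Simpson's rule: (h/3)[f(x₀) + 4f(x₁) + 2f(x₂) + ... + f(xₙ)]

x_0 = 1.0000, f(x_0) = 0.367879, coefficient = 1
x_1 = 1.5000, f(x_1) = 0.223130, coefficient = 4
x_2 = 2.0000, f(x_2) = 0.135335, coefficient = 2
x_3 = 2.5000, f(x_3) = 0.082085, coefficient = 4
x_4 = 3.0000, f(x_4) = 0.049787, coefficient = 2
x_5 = 3.5000, f(x_5) = 0.030197, coefficient = 4
x_6 = 4.0000, f(x_6) = 0.018316, coefficient = 1

I ≈ (0.500000/3) × 2.098090 = 0.349682
Exact value: 0.349564
Error: 0.000118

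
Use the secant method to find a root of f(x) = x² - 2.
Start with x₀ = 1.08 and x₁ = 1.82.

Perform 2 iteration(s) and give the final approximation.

f(x) = x² - 2
x₀ = 1.08, x₁ = 1.82

Secant formula: x_{n+1} = x_n - f(x_n)(x_n - x_{n-1})/(f(x_n) - f(x_{n-1}))

Iteration 1:
  f(1.080000) = -0.833600
  f(1.820000) = 1.312400
  x_2 = 1.820000 - 1.312400×(1.820000 - 1.080000)/(1.312400 - (-0.833600))
       = 1.367448
Iteration 2:
  f(1.820000) = 1.312400
  f(1.367448) = -0.130085
  x_3 = 1.367448 - (-0.130085)×(1.367448 - 1.820000)/(-0.130085 - 1.312400)
       = 1.408260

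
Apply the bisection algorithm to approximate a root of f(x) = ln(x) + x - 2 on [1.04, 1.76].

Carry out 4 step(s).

f(x) = ln(x) + x - 2
Initial interval: [1.04, 1.76]

Iteration 1:
  c_1 = (1.040000 + 1.760000)/2 = 1.400000
  f(c_1) = f(1.400000) = -0.263528
  f(a) × f(c) ≥ 0, new interval: [1.400000, 1.760000]
Iteration 2:
  c_2 = (1.400000 + 1.760000)/2 = 1.580000
  f(c_2) = f(1.580000) = 0.037425
  f(a) × f(c) < 0, new interval: [1.400000, 1.580000]
Iteration 3:
  c_3 = (1.400000 + 1.580000)/2 = 1.490000
  f(c_3) = f(1.490000) = -0.111224
  f(a) × f(c) ≥ 0, new interval: [1.490000, 1.580000]
Iteration 4:
  c_4 = (1.490000 + 1.580000)/2 = 1.535000
  f(c_4) = f(1.535000) = -0.036470
  f(a) × f(c) ≥ 0, new interval: [1.535000, 1.580000]

After 4 iteration(s), the approximation is c_4 = 1.535000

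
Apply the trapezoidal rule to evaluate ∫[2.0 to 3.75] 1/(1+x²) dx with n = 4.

f(x) = 1/(1+x²)
a = 2.0, b = 3.75, n = 4
h = (b - a)/n = 0.437500

Trapezoidal rule: (h/2)[f(x₀) + 2f(x₁) + 2f(x₂) + ... + f(xₙ)]

x_0 = 2.0000, f(x_0) = 0.200000, coefficient = 1
x_1 = 2.4375, f(x_1) = 0.144063, coefficient = 2
x_2 = 2.8750, f(x_2) = 0.107926, coefficient = 2
x_3 = 3.3125, f(x_3) = 0.083524, coefficient = 2
x_4 = 3.7500, f(x_4) = 0.066390, coefficient = 1

I ≈ (0.437500/2) × 0.937415 = 0.205060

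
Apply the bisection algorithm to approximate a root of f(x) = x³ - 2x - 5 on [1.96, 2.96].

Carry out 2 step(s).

f(x) = x³ - 2x - 5
Initial interval: [1.96, 2.96]

Iteration 1:
  c_1 = (1.960000 + 2.960000)/2 = 2.460000
  f(c_1) = f(2.460000) = 4.966936
  f(a) × f(c) < 0, new interval: [1.960000, 2.460000]
Iteration 2:
  c_2 = (1.960000 + 2.460000)/2 = 2.210000
  f(c_2) = f(2.210000) = 1.373861
  f(a) × f(c) < 0, new interval: [1.960000, 2.210000]

After 2 iteration(s), the approximation is c_2 = 2.210000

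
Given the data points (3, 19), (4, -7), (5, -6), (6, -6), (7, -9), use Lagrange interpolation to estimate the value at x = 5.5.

Lagrange interpolation formula:
P(x) = Σ yᵢ × Lᵢ(x)
where Lᵢ(x) = Π_{j≠i} (x - xⱼ)/(xᵢ - xⱼ)

L_0(5.5) = (5.5 - 4)/(3 - 4) × (5.5 - 5)/(3 - 5) × (5.5 - 6)/(3 - 6) × (5.5 - 7)/(3 - 7) = 0.023438
L_1(5.5) = (5.5 - 3)/(4 - 3) × (5.5 - 5)/(4 - 5) × (5.5 - 6)/(4 - 6) × (5.5 - 7)/(4 - 7) = -0.156250
L_2(5.5) = (5.5 - 3)/(5 - 3) × (5.5 - 4)/(5 - 4) × (5.5 - 6)/(5 - 6) × (5.5 - 7)/(5 - 7) = 0.703125
L_3(5.5) = (5.5 - 3)/(6 - 3) × (5.5 - 4)/(6 - 4) × (5.5 - 5)/(6 - 5) × (5.5 - 7)/(6 - 7) = 0.468750
L_4(5.5) = (5.5 - 3)/(7 - 3) × (5.5 - 4)/(7 - 4) × (5.5 - 5)/(7 - 5) × (5.5 - 6)/(7 - 6) = -0.039062

P(5.5) = 19×L_0(5.5) + (-7)×L_1(5.5) + (-6)×L_2(5.5) + (-6)×L_3(5.5) + (-9)×L_4(5.5)
P(5.5) = -5.140625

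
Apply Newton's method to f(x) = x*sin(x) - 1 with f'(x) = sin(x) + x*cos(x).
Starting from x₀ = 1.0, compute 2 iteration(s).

f(x) = x*sin(x) - 1
f'(x) = sin(x) + x*cos(x)
x₀ = 1.0

Newton-Raphson formula: x_{n+1} = x_n - f(x_n)/f'(x_n)

Iteration 1:
  f(1.000000) = -0.158529
  f'(1.000000) = 1.381773
  x_1 = 1.000000 - (-0.158529)/1.381773 = 1.114729
Iteration 2:
  f(1.114729) = 0.000794
  f'(1.114729) = 1.388741
  x_2 = 1.114729 - 0.000794/1.388741 = 1.114157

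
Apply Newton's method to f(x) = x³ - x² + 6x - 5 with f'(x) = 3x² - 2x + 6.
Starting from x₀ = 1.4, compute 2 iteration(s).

f(x) = x³ - x² + 6x - 5
f'(x) = 3x² - 2x + 6
x₀ = 1.4

Newton-Raphson formula: x_{n+1} = x_n - f(x_n)/f'(x_n)

Iteration 1:
  f(1.400000) = 4.184000
  f'(1.400000) = 9.080000
  x_1 = 1.400000 - 4.184000/9.080000 = 0.939207
Iteration 2:
  f(0.939207) = 0.581616
  f'(0.939207) = 6.767916
  x_2 = 0.939207 - 0.581616/6.767916 = 0.853270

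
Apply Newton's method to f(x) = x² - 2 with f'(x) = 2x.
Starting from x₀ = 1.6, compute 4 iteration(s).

f(x) = x² - 2
f'(x) = 2x
x₀ = 1.6

Newton-Raphson formula: x_{n+1} = x_n - f(x_n)/f'(x_n)

Iteration 1:
  f(1.600000) = 0.560000
  f'(1.600000) = 3.200000
  x_1 = 1.600000 - 0.560000/3.200000 = 1.425000
Iteration 2:
  f(1.425000) = 0.030625
  f'(1.425000) = 2.850000
  x_2 = 1.425000 - 0.030625/2.850000 = 1.414254
Iteration 3:
  f(1.414254) = 0.000115
  f'(1.414254) = 2.828509
  x_3 = 1.414254 - 0.000115/2.828509 = 1.414214
Iteration 4:
  f(1.414214) = 0.000000
  f'(1.414214) = 2.828427
  x_4 = 1.414214 - 0.000000/2.828427 = 1.414214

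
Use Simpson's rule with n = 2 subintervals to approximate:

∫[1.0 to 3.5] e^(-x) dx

f(x) = e^(-x)
a = 1.0, b = 3.5, n = 2
h = (b - a)/n = 1.250000

Simpson's rule: (h/3)[f(x₀) + 4f(x₁) + 2f(x₂) + ... + f(xₙ)]

x_0 = 1.0000, f(x_0) = 0.367879, coefficient = 1
x_1 = 2.2500, f(x_1) = 0.105399, coefficient = 4
x_2 = 3.5000, f(x_2) = 0.030197, coefficient = 1

I ≈ (1.250000/3) × 0.819674 = 0.341531
Exact value: 0.337682
Error: 0.003849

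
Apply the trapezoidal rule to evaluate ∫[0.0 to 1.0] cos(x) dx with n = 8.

f(x) = cos(x)
a = 0.0, b = 1.0, n = 8
h = (b - a)/n = 0.125000

Trapezoidal rule: (h/2)[f(x₀) + 2f(x₁) + 2f(x₂) + ... + f(xₙ)]

x_0 = 0.0000, f(x_0) = 1.000000, coefficient = 1
x_1 = 0.1250, f(x_1) = 0.992198, coefficient = 2
x_2 = 0.2500, f(x_2) = 0.968912, coefficient = 2
x_3 = 0.3750, f(x_3) = 0.930508, coefficient = 2
x_4 = 0.5000, f(x_4) = 0.877583, coefficient = 2
x_5 = 0.6250, f(x_5) = 0.810963, coefficient = 2
x_6 = 0.7500, f(x_6) = 0.731689, coefficient = 2
x_7 = 0.8750, f(x_7) = 0.640997, coefficient = 2
x_8 = 1.0000, f(x_8) = 0.540302, coefficient = 1

I ≈ (0.125000/2) × 13.446001 = 0.840375
Exact value: 0.841471
Error: 0.001096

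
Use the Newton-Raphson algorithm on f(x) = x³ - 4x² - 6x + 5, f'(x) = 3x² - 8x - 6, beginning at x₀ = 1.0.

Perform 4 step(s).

f(x) = x³ - 4x² - 6x + 5
f'(x) = 3x² - 8x - 6
x₀ = 1.0

Newton-Raphson formula: x_{n+1} = x_n - f(x_n)/f'(x_n)

Iteration 1:
  f(1.000000) = -4.000000
  f'(1.000000) = -11.000000
  x_1 = 1.000000 - (-4.000000)/(-11.000000) = 0.636364
Iteration 2:
  f(0.636364) = -0.180316
  f'(0.636364) = -9.876033
  x_2 = 0.636364 - (-0.180316)/(-9.876033) = 0.618106
Iteration 3:
  f(0.618106) = -0.000703
  f'(0.618106) = -9.798682
  x_3 = 0.618106 - (-0.000703)/(-9.798682) = 0.618034
Iteration 4:
  f(0.618034) = 0.000000
  f'(0.618034) = -9.798374
  x_4 = 0.618034 - 0.000000/(-9.798374) = 0.618034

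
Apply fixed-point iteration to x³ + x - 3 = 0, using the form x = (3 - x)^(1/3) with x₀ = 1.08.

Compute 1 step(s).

Equation: x³ + x - 3 = 0
Fixed-point form: x = (3 - x)^(1/3)
x₀ = 1.08

x_1 = g(1.080000) = 1.242893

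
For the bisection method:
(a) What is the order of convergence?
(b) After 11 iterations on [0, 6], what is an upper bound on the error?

(a) Bisection has linear (order 1) convergence; the error is halved each step.

(b) Error bound = (b-a)/2^n = (6 - 0)/2^{11}
    = 6/2^{11}

(a) 1 (linear); (b) error ≤ 2.93e-03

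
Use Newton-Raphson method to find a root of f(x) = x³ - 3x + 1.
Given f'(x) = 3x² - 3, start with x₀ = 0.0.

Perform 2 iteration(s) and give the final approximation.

f(x) = x³ - 3x + 1
f'(x) = 3x² - 3
x₀ = 0.0

Newton-Raphson formula: x_{n+1} = x_n - f(x_n)/f'(x_n)

Iteration 1:
  f(0.000000) = 1.000000
  f'(0.000000) = -3.000000
  x_1 = 0.000000 - 1.000000/(-3.000000) = 0.333333
Iteration 2:
  f(0.333333) = 0.037037
  f'(0.333333) = -2.666667
  x_2 = 0.333333 - 0.037037/(-2.666667) = 0.347222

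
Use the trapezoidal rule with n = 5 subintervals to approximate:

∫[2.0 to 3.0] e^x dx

f(x) = e^x
a = 2.0, b = 3.0, n = 5
h = (b - a)/n = 0.200000

Trapezoidal rule: (h/2)[f(x₀) + 2f(x₁) + 2f(x₂) + ... + f(xₙ)]

x_0 = 2.0000, f(x_0) = 7.389056, coefficient = 1
x_1 = 2.2000, f(x_1) = 9.025013, coefficient = 2
x_2 = 2.4000, f(x_2) = 11.023176, coefficient = 2
x_3 = 2.6000, f(x_3) = 13.463738, coefficient = 2
x_4 = 2.8000, f(x_4) = 16.444647, coefficient = 2
x_5 = 3.0000, f(x_5) = 20.085537, coefficient = 1

I ≈ (0.200000/2) × 127.387742 = 12.738774
Exact value: 12.696481
Error: 0.042293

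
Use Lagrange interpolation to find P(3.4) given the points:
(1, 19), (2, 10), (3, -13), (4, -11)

Lagrange interpolation formula:
P(x) = Σ yᵢ × Lᵢ(x)
where Lᵢ(x) = Π_{j≠i} (x - xⱼ)/(xᵢ - xⱼ)

L_0(3.4) = (3.4 - 2)/(1 - 2) × (3.4 - 3)/(1 - 3) × (3.4 - 4)/(1 - 4) = 0.056000
L_1(3.4) = (3.4 - 1)/(2 - 1) × (3.4 - 3)/(2 - 3) × (3.4 - 4)/(2 - 4) = -0.288000
L_2(3.4) = (3.4 - 1)/(3 - 1) × (3.4 - 2)/(3 - 2) × (3.4 - 4)/(3 - 4) = 1.008000
L_3(3.4) = (3.4 - 1)/(4 - 1) × (3.4 - 2)/(4 - 2) × (3.4 - 3)/(4 - 3) = 0.224000

P(3.4) = 19×L_0(3.4) + 10×L_1(3.4) + (-13)×L_2(3.4) + (-11)×L_3(3.4)
P(3.4) = -17.384000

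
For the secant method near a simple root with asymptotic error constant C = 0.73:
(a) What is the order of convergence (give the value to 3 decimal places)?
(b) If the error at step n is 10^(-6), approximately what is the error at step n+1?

(a) Secant method has superlinear convergence with order φ = (1+√5)/2 ≈ 1.618.
    This means |e_{n+1}| ≈ C|e_n|^1.618.

(b) With |e_n| = 10^(-6) and C = 0.73:
    |e_{n+1}| ≈ 0.73 × (10^(-6))^1.618 = 0.73 × 10^(-9.71)

(a) ≈ 1.618 (golden ratio); (b) |e_{n+1}| ≈ 1.429e-10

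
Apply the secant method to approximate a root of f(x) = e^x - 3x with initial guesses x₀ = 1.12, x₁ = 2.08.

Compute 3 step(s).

f(x) = e^x - 3x
x₀ = 1.12, x₁ = 2.08

Secant formula: x_{n+1} = x_n - f(x_n)(x_n - x_{n-1})/(f(x_n) - f(x_{n-1}))

Iteration 1:
  f(1.120000) = -0.295146
  f(2.080000) = 1.764469
  x_2 = 2.080000 - 1.764469×(2.080000 - 1.120000)/(1.764469 - (-0.295146))
       = 1.257569
Iteration 2:
  f(2.080000) = 1.764469
  f(1.257569) = -0.255845
  x_3 = 1.257569 - (-0.255845)×(1.257569 - 2.080000)/(-0.255845 - 1.764469)
       = 1.361719
Iteration 3:
  f(1.257569) = -0.255845
  f(1.361719) = -0.182260
  x_4 = 1.361719 - (-0.182260)×(1.361719 - 1.257569)/(-0.182260 - (-0.255845))
       = 1.619685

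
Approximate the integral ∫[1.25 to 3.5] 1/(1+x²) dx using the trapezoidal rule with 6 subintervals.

f(x) = 1/(1+x²)
a = 1.25, b = 3.5, n = 6
h = (b - a)/n = 0.375000

Trapezoidal rule: (h/2)[f(x₀) + 2f(x₁) + 2f(x₂) + ... + f(xₙ)]

x_0 = 1.2500, f(x_0) = 0.390244, coefficient = 1
x_1 = 1.6250, f(x_1) = 0.274678, coefficient = 2
x_2 = 2.0000, f(x_2) = 0.200000, coefficient = 2
x_3 = 2.3750, f(x_3) = 0.150588, coefficient = 2
x_4 = 2.7500, f(x_4) = 0.116788, coefficient = 2
x_5 = 3.1250, f(x_5) = 0.092888, coefficient = 2
x_6 = 3.5000, f(x_6) = 0.075472, coefficient = 1

I ≈ (0.375000/2) × 2.135601 = 0.400425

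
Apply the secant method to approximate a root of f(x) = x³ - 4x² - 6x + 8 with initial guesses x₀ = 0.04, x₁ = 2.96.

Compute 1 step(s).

f(x) = x³ - 4x² - 6x + 8
x₀ = 0.04, x₁ = 2.96

Secant formula: x_{n+1} = x_n - f(x_n)(x_n - x_{n-1})/(f(x_n) - f(x_{n-1}))

Iteration 1:
  f(0.040000) = 7.753664
  f(2.960000) = -18.872064
  x_2 = 2.960000 - (-18.872064)×(2.960000 - 0.040000)/(-18.872064 - 7.753664)
       = 0.890332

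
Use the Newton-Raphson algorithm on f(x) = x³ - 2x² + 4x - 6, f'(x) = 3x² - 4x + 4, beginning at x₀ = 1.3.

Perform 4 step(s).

f(x) = x³ - 2x² + 4x - 6
f'(x) = 3x² - 4x + 4
x₀ = 1.3

Newton-Raphson formula: x_{n+1} = x_n - f(x_n)/f'(x_n)

Iteration 1:
  f(1.300000) = -1.983000
  f'(1.300000) = 3.870000
  x_1 = 1.300000 - (-1.983000)/3.870000 = 1.812403
Iteration 2:
  f(1.812403) = 0.633393
  f'(1.812403) = 6.604803
  x_2 = 1.812403 - 0.633393/6.604803 = 1.716504
Iteration 3:
  f(1.716504) = 0.030729
  f'(1.716504) = 5.973143
  x_3 = 1.716504 - 0.030729/5.973143 = 1.711360
Iteration 4:
  f(1.711360) = 0.000083
  f'(1.711360) = 5.940818
  x_4 = 1.711360 - 0.000083/5.940818 = 1.711346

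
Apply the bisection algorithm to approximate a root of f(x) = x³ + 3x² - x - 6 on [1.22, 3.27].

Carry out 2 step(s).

f(x) = x³ + 3x² - x - 6
Initial interval: [1.22, 3.27]

Iteration 1:
  c_1 = (1.220000 + 3.270000)/2 = 2.245000
  f(c_1) = f(2.245000) = 18.189931
  f(a) × f(c) < 0, new interval: [1.220000, 2.245000]
Iteration 2:
  c_2 = (1.220000 + 2.245000)/2 = 1.732500
  f(c_2) = f(1.732500) = 6.472365
  f(a) × f(c) < 0, new interval: [1.220000, 1.732500]

After 2 iteration(s), the approximation is c_2 = 1.732500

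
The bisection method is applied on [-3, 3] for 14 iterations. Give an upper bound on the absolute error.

Bisection error bound: |error| ≤ (b-a)/2^n
|error| ≤ (3 - (-3))/2^14 = 6/2^14
|error| ≤ 0.0003662109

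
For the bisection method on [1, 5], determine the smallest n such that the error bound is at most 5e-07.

We need (b-a)/2^n ≤ 5e-07
(5 - 1)/2^n ≤ 5e-07
4/2^n ≤ 5e-07
2^n ≥ 8000000
n ≥ log₂(8000000) = 22.93
n ≥ 23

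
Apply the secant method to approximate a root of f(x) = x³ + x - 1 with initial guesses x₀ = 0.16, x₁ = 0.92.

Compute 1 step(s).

f(x) = x³ + x - 1
x₀ = 0.16, x₁ = 0.92

Secant formula: x_{n+1} = x_n - f(x_n)(x_n - x_{n-1})/(f(x_n) - f(x_{n-1}))

Iteration 1:
  f(0.160000) = -0.835904
  f(0.920000) = 0.698688
  x_2 = 0.920000 - 0.698688×(0.920000 - 0.160000)/(0.698688 - (-0.835904))
       = 0.573978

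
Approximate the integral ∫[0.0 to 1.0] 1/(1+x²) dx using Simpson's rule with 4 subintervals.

f(x) = 1/(1+x²)
a = 0.0, b = 1.0, n = 4
h = (b - a)/n = 0.250000

Simpson's rule: (h/3)[f(x₀) + 4f(x₁) + 2f(x₂) + ... + f(xₙ)]

x_0 = 0.0000, f(x_0) = 1.000000, coefficient = 1
x_1 = 0.2500, f(x_1) = 0.941176, coefficient = 4
x_2 = 0.5000, f(x_2) = 0.800000, coefficient = 2
x_3 = 0.7500, f(x_3) = 0.640000, coefficient = 4
x_4 = 1.0000, f(x_4) = 0.500000, coefficient = 1

I ≈ (0.250000/3) × 9.424706 = 0.785392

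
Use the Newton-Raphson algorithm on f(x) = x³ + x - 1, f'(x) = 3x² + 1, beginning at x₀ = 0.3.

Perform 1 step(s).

f(x) = x³ + x - 1
f'(x) = 3x² + 1
x₀ = 0.3

Newton-Raphson formula: x_{n+1} = x_n - f(x_n)/f'(x_n)

Iteration 1:
  f(0.300000) = -0.673000
  f'(0.300000) = 1.270000
  x_1 = 0.300000 - (-0.673000)/1.270000 = 0.829921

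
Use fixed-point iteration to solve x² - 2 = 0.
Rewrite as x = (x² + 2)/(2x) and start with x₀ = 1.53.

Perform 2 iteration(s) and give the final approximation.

Equation: x² - 2 = 0
Fixed-point form: x = (x² + 2)/(2x)
x₀ = 1.53

x_1 = g(1.530000) = 1.418595
x_2 = g(1.418595) = 1.414220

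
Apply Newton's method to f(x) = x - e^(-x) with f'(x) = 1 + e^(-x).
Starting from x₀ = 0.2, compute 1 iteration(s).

f(x) = x - e^(-x)
f'(x) = 1 + e^(-x)
x₀ = 0.2

Newton-Raphson formula: x_{n+1} = x_n - f(x_n)/f'(x_n)

Iteration 1:
  f(0.200000) = -0.618731
  f'(0.200000) = 1.818731
  x_1 = 0.200000 - (-0.618731)/1.818731 = 0.540199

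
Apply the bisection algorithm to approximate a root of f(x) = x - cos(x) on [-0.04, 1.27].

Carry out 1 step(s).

f(x) = x - cos(x)
Initial interval: [-0.04, 1.27]

Iteration 1:
  c_1 = (-0.040000 + 1.270000)/2 = 0.615000
  f(c_1) = f(0.615000) = -0.201773
  f(a) × f(c) ≥ 0, new interval: [0.615000, 1.270000]

After 1 iteration(s), the approximation is c_1 = 0.615000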